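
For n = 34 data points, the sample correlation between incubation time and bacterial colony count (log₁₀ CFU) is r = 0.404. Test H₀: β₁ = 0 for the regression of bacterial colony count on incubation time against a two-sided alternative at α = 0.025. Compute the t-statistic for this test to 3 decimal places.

t = 2.498

t = r·√(n − 2)/√(1 − r²) = 0.404·√32/√0.836784 = 2.498.
df = n − 2 = 32.
Two-sided p ≈ 0.0178, which is < 0.025, so reject H₀.
There is evidence of a linear association between incubation time and bacterial colony count.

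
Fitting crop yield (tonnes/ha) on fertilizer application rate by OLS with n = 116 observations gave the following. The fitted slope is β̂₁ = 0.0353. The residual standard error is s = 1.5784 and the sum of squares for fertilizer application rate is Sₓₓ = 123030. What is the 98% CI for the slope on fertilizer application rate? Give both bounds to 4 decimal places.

SE(β̂₁) = s/√Sₓₓ = 1.5784/√123030 = 0.00449999.
df = n − 2 = 114.
t* = t_{0.01, 114} = 2.359504.
Margin = t* × SE = 2.359504 × 0.00449999 = 0.010618.
CI: 0.0353 ± 0.010618 → (0.0247, 0.0459).
With 98% confidence, each one-unit increase in fertilizer application rate is associated with a change of between 0.0247 and 0.0459 tonnes/ha in crop yield.

(0.0247, 0.0459)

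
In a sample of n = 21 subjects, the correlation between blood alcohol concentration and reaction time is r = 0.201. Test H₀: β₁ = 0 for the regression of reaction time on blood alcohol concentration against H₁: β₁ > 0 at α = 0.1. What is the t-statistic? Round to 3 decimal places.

t = 0.894

t = r·√(n − 2)/√(1 − r²) = 0.201·√19/√0.959599 = 0.894.
df = n − 2 = 19.
One-sided p ≈ 0.1912, which is ≥ 0.1, so fail to reject H₀.
The data do not give significant evidence of a linear association between blood alcohol concentration and reaction time.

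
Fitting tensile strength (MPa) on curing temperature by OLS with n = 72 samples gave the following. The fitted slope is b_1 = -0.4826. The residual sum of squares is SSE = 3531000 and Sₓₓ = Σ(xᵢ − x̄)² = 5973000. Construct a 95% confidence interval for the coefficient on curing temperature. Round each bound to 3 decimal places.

(-0.666, -0.299)

MSE = SSE/(n − 2) = 3531000/70 = 50442.9.
SE(b_1) = √(MSE/Sₓₓ) = √(50442.9/5973000) = 0.0918975.
df = n − 2 = 70.
t* = t_{0.025, 70} = 1.994437.
Margin = t* × SE = 1.994437 × 0.0918975 = 0.18328.
CI: -0.4826 ± 0.18328 → (-0.666, -0.299).
With 95% confidence, each one-unit increase in curing temperature is associated with a change of between -0.666 and -0.299 MPa in tensile strength.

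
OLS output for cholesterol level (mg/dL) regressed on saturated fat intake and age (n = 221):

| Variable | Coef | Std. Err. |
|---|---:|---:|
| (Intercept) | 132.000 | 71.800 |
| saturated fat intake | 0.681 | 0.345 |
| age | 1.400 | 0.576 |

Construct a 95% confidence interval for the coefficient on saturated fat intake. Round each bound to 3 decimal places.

Read off: b = 0.681, SE = 0.345 for saturated fat intake.
df = n − k − 1 = 221 − 2 − 1 = 218.
t* = t_{0.025, 218} = 1.970906.
Margin = t* × SE = 1.970906 × 0.345 = 0.67996.
CI: 0.681 ± 0.67996 → (0.001, 1.361).

(0.001, 1.361)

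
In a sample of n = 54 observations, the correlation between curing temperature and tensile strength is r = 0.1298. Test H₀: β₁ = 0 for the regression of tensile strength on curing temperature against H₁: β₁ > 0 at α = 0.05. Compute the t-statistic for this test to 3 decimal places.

t = 0.944

t = r·√(n − 2)/√(1 − r²) = 0.1298·√52/√0.983152 = 0.944.
df = n − 2 = 52.
One-sided p ≈ 0.1748, which is ≥ 0.05, so fail to reject H₀.
The data do not give significant evidence of a linear association between curing temperature and tensile strength.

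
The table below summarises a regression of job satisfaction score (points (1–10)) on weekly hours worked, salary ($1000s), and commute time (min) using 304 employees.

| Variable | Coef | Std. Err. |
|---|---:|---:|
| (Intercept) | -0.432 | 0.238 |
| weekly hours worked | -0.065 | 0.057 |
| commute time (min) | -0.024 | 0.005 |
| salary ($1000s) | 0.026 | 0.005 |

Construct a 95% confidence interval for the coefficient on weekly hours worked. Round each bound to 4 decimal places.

(-0.1772, 0.0472)

Read off: b = -0.065, SE = 0.057 for weekly hours worked.
df = n − k − 1 = 304 − 3 − 1 = 300.
t* = t_{0.025, 300} = 1.967903.
Margin = t* × SE = 1.967903 × 0.057 = 0.112170.
CI: -0.065 ± 0.112170 → (-0.1772, 0.0472).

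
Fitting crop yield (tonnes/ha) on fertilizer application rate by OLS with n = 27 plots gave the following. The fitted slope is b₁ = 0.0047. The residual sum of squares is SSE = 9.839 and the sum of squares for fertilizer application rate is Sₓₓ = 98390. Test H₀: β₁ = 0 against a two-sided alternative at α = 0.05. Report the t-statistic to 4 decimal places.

t = 2.3500

MSE = SSE/(n − 2) = 9.839/25 = 0.39356.
SE(b₁) = √(MSE/Sₓₓ) = √(0.39356/98390) = 0.002.
t = 0.0047 / 0.002 = 2.3500.
df = n − 2 = 25.
Two-sided p ≈ 0.0270, which is < 0.05, so reject H₀.
There is evidence that fertilizer application rate is associated with crop yield.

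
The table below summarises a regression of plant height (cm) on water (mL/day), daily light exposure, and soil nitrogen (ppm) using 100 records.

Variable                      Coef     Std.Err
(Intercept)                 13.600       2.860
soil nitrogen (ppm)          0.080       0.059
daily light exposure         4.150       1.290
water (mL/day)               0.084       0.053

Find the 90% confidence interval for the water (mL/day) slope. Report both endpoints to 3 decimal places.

Read off: b = 0.084, SE = 0.053 for water (mL/day).
df = n − k − 1 = 100 − 3 − 1 = 96.
t* = t_{0.05, 96} = 1.660881.
Margin = t* × SE = 1.660881 × 0.053 = 0.08803.
CI: 0.084 ± 0.08803 → (-0.004, 0.172).

(-0.004, 0.172)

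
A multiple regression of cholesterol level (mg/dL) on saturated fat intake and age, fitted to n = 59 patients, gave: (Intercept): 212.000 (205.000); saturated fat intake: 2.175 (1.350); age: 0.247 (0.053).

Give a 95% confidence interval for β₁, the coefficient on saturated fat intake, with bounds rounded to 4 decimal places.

(-0.5294, 4.8794)

Read off: b = 2.175, SE = 1.350 for saturated fat intake.
df = n − k − 1 = 59 − 2 − 1 = 56.
t* = t_{0.025, 56} = 2.003241.
Margin = t* × SE = 2.003241 × 1.350 = 2.704375.
CI: 2.175 ± 2.704375 → (-0.5294, 4.8794).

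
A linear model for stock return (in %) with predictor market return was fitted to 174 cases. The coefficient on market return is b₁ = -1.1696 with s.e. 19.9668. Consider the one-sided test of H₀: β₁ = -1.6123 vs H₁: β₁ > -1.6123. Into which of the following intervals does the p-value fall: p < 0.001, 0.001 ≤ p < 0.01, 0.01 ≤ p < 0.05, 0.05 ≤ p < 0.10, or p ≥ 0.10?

t = (-1.1696 − (-1.6123)) / 19.9668 = 0.022.
df = n − 2 = 174 − 2 = 172.
One-sided p = P(T_{172} > t) ≈ 0.4912.
So p ≥ 0.10.

p ≥ 0.10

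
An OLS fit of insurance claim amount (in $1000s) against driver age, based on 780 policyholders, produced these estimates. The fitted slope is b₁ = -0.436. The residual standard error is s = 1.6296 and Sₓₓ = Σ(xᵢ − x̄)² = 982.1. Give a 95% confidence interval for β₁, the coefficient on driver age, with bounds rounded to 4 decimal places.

SE(b₁) = s/√Sₓₓ = 1.6296/√982.1 = 0.052.
df = n − 2 = 778.
t* = t_{0.025, 778} = 1.963018.
Margin = t* × SE = 1.963018 × 0.052 = 0.102077.
CI: -0.436 ± 0.102077 → (-0.5381, -0.3339).
With 95% confidence, each one-unit increase in driver age is associated with a change of between -0.5381 and -0.3339 $1000s in insurance claim amount.

(-0.5381, -0.3339)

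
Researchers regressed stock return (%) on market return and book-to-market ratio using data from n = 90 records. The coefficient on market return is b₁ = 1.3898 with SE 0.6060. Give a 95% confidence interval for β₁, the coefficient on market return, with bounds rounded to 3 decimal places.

df = n − k − 1 = 90 − 2 − 1 = 87.
t* = t_{0.025, 87} = 1.987608.
Margin = t* × SE = 1.987608 × 0.6060 = 1.20449.
CI: 1.3898 ± 1.20449 → (0.185, 2.594).
With 95% confidence, each one-unit increase in market return is associated with a change of between 0.185 and 2.594 % in stock return, holding the other predictors fixed.

(0.185, 2.594)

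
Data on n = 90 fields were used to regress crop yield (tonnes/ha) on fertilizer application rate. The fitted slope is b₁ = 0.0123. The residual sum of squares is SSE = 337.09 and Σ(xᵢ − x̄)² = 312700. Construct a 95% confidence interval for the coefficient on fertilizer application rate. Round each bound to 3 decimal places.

MSE = SSE/(n − 2) = 337.09/88 = 3.83057.
SE(b₁) = √(MSE/Sₓₓ) = √(3.83057/312700) = 0.0035.
df = n − 2 = 88.
t* = t_{0.025, 88} = 1.98729.
Margin = t* × SE = 1.98729 × 0.0035 = 0.00696.
CI: 0.0123 ± 0.00696 → (0.005, 0.019).
With 95% confidence, each one-unit increase in fertilizer application rate is associated with a change of between 0.005 and 0.019 tonnes/ha in crop yield.

(0.005, 0.019)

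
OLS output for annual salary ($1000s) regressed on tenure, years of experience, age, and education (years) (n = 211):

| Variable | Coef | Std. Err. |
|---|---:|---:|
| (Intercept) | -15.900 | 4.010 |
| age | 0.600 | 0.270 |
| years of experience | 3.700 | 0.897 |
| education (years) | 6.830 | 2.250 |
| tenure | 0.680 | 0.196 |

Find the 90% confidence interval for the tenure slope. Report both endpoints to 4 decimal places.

Read off: b = 0.680, SE = 0.196 for tenure.
df = n − k − 1 = 211 − 4 − 1 = 206.
t* = t_{0.05, 206} = 1.652284.
Margin = t* × SE = 1.652284 × 0.196 = 0.323848.
CI: 0.680 ± 0.323848 → (0.3562, 1.0038).

(0.3562, 1.0038)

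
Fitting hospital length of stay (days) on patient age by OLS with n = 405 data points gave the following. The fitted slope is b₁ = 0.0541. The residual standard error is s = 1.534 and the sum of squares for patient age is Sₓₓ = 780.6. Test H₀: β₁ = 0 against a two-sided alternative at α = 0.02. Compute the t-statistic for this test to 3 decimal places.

t = 0.985

SE(b₁) = s/√Sₓₓ = 1.534/√780.6 = 0.0549049.
t = 0.0541 / 0.0549049 = 0.985.
df = n − 2 = 403.
Two-sided p ≈ 0.3250, which is ≥ 0.02, so fail to reject H₀.
The data do not give significant evidence of an association between patient age and hospital length of stay.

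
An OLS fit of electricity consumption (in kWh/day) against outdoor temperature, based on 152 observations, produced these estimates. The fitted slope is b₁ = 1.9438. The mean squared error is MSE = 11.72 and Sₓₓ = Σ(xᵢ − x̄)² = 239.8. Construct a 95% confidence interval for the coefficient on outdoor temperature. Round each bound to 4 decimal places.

SE(b₁) = √(MSE/Sₓₓ) = √(11.72/239.8) = 0.221075.
df = n − 2 = 150.
t* = t_{0.025, 150} = 1.975905.
Margin = t* × SE = 1.975905 × 0.221075 = 0.436823.
CI: 1.9438 ± 0.436823 → (1.5070, 2.3806).
With 95% confidence, each one-unit increase in outdoor temperature is associated with a change of between 1.5070 and 2.3806 kWh/day in electricity consumption.

(1.5070, 2.3806)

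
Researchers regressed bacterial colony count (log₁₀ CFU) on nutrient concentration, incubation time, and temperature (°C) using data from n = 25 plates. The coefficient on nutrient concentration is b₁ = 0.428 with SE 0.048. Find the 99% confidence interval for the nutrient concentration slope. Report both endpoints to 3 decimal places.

(0.292, 0.564)

df = n − k − 1 = 25 − 3 − 1 = 21.
t* = t_{0.005, 21} = 2.83136.
Margin = t* × SE = 2.83136 × 0.048 = 0.13591.
CI: 0.428 ± 0.13591 → (0.292, 0.564).
With 99% confidence, each one-unit increase in nutrient concentration is associated with a change of between 0.292 and 0.564 log₁₀ CFU in bacterial colony count, holding the other predictors fixed.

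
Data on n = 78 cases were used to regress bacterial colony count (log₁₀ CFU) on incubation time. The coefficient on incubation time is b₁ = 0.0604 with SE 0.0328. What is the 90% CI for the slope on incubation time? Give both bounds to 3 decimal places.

df = n − 2 = 78 − 2 = 76.
t* = t_{0.05, 76} = 1.665151.
Margin = t* × SE = 1.665151 × 0.0328 = 0.05462.
CI: 0.0604 ± 0.05462 → (0.006, 0.115).
With 90% confidence, each one-unit increase in incubation time is associated with a change of between 0.006 and 0.115 log₁₀ CFU in bacterial colony count.

(0.006, 0.115)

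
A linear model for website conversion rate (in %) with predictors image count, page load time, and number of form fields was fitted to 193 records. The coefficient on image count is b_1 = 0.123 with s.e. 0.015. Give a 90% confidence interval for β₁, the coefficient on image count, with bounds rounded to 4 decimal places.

df = n − k − 1 = 193 − 3 − 1 = 189.
t* = t_{0.05, 189} = 1.652956.
Margin = t* × SE = 1.652956 × 0.015 = 0.024794.
CI: 0.123 ± 0.024794 → (0.0982, 0.1478).
With 90% confidence, each one-unit increase in image count is associated with a change of between 0.0982 and 0.1478 % in website conversion rate, holding the other predictors fixed.

(0.0982, 0.1478)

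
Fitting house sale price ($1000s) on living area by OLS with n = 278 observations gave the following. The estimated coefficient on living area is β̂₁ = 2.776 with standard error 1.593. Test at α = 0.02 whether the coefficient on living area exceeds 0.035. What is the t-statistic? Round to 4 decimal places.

H₀: β₁ = 0.035 vs H₁: β₁ > 0.035.
t = (β̂₁ − β₁⁰)/SE = (2.776 − 0.035) / 1.593 = 1.7207.
df = n − 2 = 278 − 2 = 276.
One-sided p ≈ 0.0432, which is ≥ 0.02, so fail to reject H₀.
The data do not give significant evidence that the true slope on living area exceeds 0.035 $1000s per unit.

t = 1.7207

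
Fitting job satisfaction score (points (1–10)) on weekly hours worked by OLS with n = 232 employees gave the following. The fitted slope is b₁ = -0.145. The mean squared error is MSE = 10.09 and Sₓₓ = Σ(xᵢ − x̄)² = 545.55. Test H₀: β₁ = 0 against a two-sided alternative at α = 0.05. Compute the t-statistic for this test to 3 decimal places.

t = -1.066

SE(b₁) = √(MSE/Sₓₓ) = √(10.09/545.55) = 0.135997.
t = -0.145 / 0.135997 = -1.066.
df = n − 2 = 230.
Two-sided p ≈ 0.2875, which is ≥ 0.05, so fail to reject H₀.
The data do not give significant evidence of an association between weekly hours worked and job satisfaction score.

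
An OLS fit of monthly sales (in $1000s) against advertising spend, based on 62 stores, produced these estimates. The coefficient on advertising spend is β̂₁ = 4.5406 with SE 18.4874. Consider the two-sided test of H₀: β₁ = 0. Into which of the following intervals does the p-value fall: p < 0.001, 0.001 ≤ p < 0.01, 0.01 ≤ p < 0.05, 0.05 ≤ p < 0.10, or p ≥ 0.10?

t = 4.5406 / 18.4874 = 0.246.
df = n − 2 = 62 − 2 = 60.
Two-sided p = 2·P(T_{60} > |t|) ≈ 0.8068.
So p ≥ 0.10.

p ≥ 0.10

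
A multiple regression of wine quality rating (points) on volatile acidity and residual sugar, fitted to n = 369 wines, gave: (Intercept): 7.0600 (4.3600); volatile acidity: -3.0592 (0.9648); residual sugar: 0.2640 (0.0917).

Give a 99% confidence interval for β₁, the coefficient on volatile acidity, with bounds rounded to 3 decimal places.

Read off: b = -3.0592, SE = 0.9648 for volatile acidity.
df = n − k − 1 = 369 − 2 − 1 = 366.
t* = t_{0.005, 366} = 2.589329.
Margin = t* × SE = 2.589329 × 0.9648 = 2.49818.
CI: -3.0592 ± 2.49818 → (-5.557, -0.561).

(-5.557, -0.561)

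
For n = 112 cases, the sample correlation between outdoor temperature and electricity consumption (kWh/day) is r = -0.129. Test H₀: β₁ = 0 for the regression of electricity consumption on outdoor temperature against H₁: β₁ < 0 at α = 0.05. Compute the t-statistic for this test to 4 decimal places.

t = r·√(n − 2)/√(1 − r²) = -0.129·√110/√0.983359 = -1.3644.
df = n − 2 = 110.
One-sided p ≈ 0.0876, which is ≥ 0.05, so fail to reject H₀.
The data do not give significant evidence of a linear association between outdoor temperature and electricity consumption.

t = -1.3644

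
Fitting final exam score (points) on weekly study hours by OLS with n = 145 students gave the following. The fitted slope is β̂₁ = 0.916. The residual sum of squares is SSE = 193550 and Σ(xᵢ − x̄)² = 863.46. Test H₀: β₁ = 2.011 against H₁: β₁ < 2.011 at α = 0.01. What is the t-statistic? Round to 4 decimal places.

t = -0.8746

MSE = SSE/(n − 2) = 193550/143 = 1353.5.
SE(β̂₁) = √(MSE/Sₓₓ) = √(1353.5/863.46) = 1.25201.
t = (0.916 − 2.011) / 1.25201 = -0.8746.
df = n − 2 = 143.
One-sided p ≈ 0.1916, which is ≥ 0.01, so fail to reject H₀.
The data do not give significant evidence that the true slope on weekly study hours is below 2.011 points per unit.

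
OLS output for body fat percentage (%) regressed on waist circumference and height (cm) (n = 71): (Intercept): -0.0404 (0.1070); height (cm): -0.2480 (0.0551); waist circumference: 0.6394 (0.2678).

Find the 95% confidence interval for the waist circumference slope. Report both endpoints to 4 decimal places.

Read off: b = 0.6394, SE = 0.2678 for waist circumference.
df = n − k − 1 = 71 − 2 − 1 = 68.
t* = t_{0.025, 68} = 1.995469.
Margin = t* × SE = 1.995469 × 0.2678 = 0.534387.
CI: 0.6394 ± 0.534387 → (0.1050, 1.1738).

(0.1050, 1.1738)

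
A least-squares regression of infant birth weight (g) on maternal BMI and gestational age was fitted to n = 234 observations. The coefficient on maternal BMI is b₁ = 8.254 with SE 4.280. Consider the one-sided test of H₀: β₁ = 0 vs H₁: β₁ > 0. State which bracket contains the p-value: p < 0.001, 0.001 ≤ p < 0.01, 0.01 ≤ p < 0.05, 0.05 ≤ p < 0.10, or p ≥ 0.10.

t = 8.254 / 4.280 = 1.929.
df = n − k − 1 = 234 − 2 − 1 = 231.
One-sided p = P(T_{231} > t) ≈ 0.0275.
So 0.01 ≤ p < 0.05.

0.01 ≤ p < 0.05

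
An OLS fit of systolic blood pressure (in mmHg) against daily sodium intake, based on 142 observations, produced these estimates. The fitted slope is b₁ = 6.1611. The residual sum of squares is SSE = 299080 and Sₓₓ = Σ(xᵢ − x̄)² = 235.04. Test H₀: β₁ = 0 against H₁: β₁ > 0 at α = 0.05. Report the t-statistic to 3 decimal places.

t = 2.044

MSE = SSE/(n − 2) = 299080/140 = 2136.29.
SE(b₁) = √(MSE/Sₓₓ) = √(2136.29/235.04) = 3.0148.
t = 6.1611 / 3.0148 = 2.044.
df = n − 2 = 140.
One-sided p ≈ 0.0214, which is < 0.05, so reject H₀.
There is evidence that the true slope on daily sodium intake is positive.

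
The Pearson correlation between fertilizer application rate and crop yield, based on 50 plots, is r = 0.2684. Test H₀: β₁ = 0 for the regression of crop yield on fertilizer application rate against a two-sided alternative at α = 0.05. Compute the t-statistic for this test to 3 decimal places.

t = r·√(n − 2)/√(1 − r²) = 0.2684·√48/√0.927961 = 1.930.
df = n − 2 = 48.
Two-sided p ≈ 0.0595, which is ≥ 0.05, so fail to reject H₀.
The data do not give significant evidence of a linear association between fertilizer application rate and crop yield.

t = 1.930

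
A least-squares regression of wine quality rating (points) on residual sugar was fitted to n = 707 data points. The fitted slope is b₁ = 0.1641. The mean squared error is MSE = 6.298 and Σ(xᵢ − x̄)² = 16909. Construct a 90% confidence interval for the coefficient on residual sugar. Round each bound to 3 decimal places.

SE(b₁) = √(MSE/Sₓₓ) = √(6.298/16909) = 0.0192993.
df = n − 2 = 705.
t* = t_{0.05, 705} = 1.647018.
Margin = t* × SE = 1.647018 × 0.0192993 = 0.03179.
CI: 0.1641 ± 0.03179 → (0.132, 0.196).
With 90% confidence, each one-unit increase in residual sugar is associated with a change of between 0.132 and 0.196 points in wine quality rating.

(0.132, 0.196)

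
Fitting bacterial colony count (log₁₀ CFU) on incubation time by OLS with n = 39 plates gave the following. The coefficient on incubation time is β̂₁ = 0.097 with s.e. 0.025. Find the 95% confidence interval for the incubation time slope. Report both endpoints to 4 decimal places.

(0.0463, 0.1477)

df = n − 2 = 39 − 2 = 37.
t* = t_{0.025, 37} = 2.026192.
Margin = t* × SE = 2.026192 × 0.025 = 0.050655.
CI: 0.097 ± 0.050655 → (0.0463, 0.1477).
With 95% confidence, each one-unit increase in incubation time is associated with a change of between 0.0463 and 0.1477 log₁₀ CFU in bacterial colony count.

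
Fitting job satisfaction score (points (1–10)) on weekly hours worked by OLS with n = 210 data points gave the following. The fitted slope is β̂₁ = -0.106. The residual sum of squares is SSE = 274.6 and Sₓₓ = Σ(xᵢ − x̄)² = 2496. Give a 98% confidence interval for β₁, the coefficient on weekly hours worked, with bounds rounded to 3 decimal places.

(-0.160, -0.052)

MSE = SSE/(n − 2) = 274.6/208 = 1.32019.
SE(β̂₁) = √(MSE/Sₓₓ) = √(1.32019/2496) = 0.0229983.
df = n − 2 = 208.
t* = t_{0.01, 208} = 2.344409.
Margin = t* × SE = 2.344409 × 0.0229983 = 0.05392.
CI: -0.106 ± 0.05392 → (-0.160, -0.052).
With 98% confidence, each one-unit increase in weekly hours worked is associated with a change of between -0.160 and -0.052 points (1–10) in job satisfaction score.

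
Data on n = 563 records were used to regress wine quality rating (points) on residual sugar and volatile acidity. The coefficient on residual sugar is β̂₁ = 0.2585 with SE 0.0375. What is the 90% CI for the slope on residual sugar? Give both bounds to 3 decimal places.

df = n − k − 1 = 563 − 2 − 1 = 560.
t* = t_{0.05, 560} = 1.647579.
Margin = t* × SE = 1.647579 × 0.0375 = 0.06178.
CI: 0.2585 ± 0.06178 → (0.197, 0.320).
With 90% confidence, each one-unit increase in residual sugar is associated with a change of between 0.197 and 0.320 points in wine quality rating, holding the other predictors fixed.

(0.197, 0.320)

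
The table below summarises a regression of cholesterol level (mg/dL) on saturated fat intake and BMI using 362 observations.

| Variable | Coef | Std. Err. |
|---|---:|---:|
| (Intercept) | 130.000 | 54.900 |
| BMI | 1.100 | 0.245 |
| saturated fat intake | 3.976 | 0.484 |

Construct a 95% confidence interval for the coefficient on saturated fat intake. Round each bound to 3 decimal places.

(3.024, 4.928)

Read off: b = 3.976, SE = 0.484 for saturated fat intake.
df = n − k − 1 = 362 − 2 − 1 = 359.
t* = t_{0.025, 359} = 1.966594.
Margin = t* × SE = 1.966594 × 0.484 = 0.95183.
CI: 3.976 ± 0.95183 → (3.024, 4.928).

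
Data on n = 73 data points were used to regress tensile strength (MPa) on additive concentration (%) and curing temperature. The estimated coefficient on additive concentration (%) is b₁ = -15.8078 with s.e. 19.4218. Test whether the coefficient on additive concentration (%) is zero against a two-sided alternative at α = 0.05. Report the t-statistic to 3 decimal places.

H₀: β₁ = 0 vs H₁: β₁ ≠ 0.
t = (b₁ − β₁⁰)/SE = -15.8078 / 19.4218 = -0.814.
df = n − k − 1 = 73 − 2 − 1 = 70.
Two-sided p ≈ 0.4185, which is ≥ 0.05, so fail to reject H₀.
The data do not give significant evidence of an association between additive concentration (%) and tensile strength, after adjusting for the other predictors.

t = -0.814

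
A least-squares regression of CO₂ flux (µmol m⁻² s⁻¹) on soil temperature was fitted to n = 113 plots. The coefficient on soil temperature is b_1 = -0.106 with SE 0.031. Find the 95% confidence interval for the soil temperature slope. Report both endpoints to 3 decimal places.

(-0.167, -0.045)

df = n − 2 = 113 − 2 = 111.
t* = t_{0.025, 111} = 1.981567.
Margin = t* × SE = 1.981567 × 0.031 = 0.06143.
CI: -0.106 ± 0.06143 → (-0.167, -0.045).
With 95% confidence, each one-unit increase in soil temperature is associated with a change of between -0.167 and -0.045 µmol m⁻² s⁻¹ in CO₂ flux.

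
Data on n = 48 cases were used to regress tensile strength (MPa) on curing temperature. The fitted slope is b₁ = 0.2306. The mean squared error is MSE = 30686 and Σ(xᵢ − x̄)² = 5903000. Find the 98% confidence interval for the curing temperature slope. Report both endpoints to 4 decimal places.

SE(b₁) = √(MSE/Sₓₓ) = √(30686/5903000) = 0.0720997.
df = n − 2 = 46.
t* = t_{0.01, 46} = 2.410188.
Margin = t* × SE = 2.410188 × 0.0720997 = 0.173774.
CI: 0.2306 ± 0.173774 → (0.0568, 0.4044).
With 98% confidence, each one-unit increase in curing temperature is associated with a change of between 0.0568 and 0.4044 MPa in tensile strength.

(0.0568, 0.4044)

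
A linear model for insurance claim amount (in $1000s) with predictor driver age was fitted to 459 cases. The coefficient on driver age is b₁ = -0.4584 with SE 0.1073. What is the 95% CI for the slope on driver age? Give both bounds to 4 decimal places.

df = n − 2 = 459 − 2 = 457.
t* = t_{0.025, 457} = 1.965168.
Margin = t* × SE = 1.965168 × 0.1073 = 0.210863.
CI: -0.4584 ± 0.210863 → (-0.6693, -0.2475).
With 95% confidence, each one-unit increase in driver age is associated with a change of between -0.6693 and -0.2475 $1000s in insurance claim amount.

(-0.6693, -0.2475)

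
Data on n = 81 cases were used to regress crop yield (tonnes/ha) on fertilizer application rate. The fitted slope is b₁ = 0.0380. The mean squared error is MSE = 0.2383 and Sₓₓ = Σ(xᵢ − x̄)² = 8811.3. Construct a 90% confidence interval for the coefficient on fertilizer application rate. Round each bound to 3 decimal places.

SE(b₁) = √(MSE/Sₓₓ) = √(0.2383/8811.3) = 0.00520046.
df = n − 2 = 79.
t* = t_{0.05, 79} = 1.664371.
Margin = t* × SE = 1.664371 × 0.00520046 = 0.00866.
CI: 0.0380 ± 0.00866 → (0.029, 0.047).
With 90% confidence, each one-unit increase in fertilizer application rate is associated with a change of between 0.029 and 0.047 tonnes/ha in crop yield.

(0.029, 0.047)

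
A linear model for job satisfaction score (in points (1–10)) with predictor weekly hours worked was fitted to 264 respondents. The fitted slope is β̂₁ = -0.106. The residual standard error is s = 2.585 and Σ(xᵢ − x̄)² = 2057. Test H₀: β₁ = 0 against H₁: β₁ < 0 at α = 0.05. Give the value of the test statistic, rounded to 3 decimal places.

t = -1.860

SE(β̂₁) = s/√Sₓₓ = 2.585/√2057 = 0.0569959.
t = -0.106 / 0.0569959 = -1.860.
df = n − 2 = 262.
One-sided p ≈ 0.0320, which is < 0.05, so reject H₀.
There is evidence that the true slope on weekly hours worked is negative.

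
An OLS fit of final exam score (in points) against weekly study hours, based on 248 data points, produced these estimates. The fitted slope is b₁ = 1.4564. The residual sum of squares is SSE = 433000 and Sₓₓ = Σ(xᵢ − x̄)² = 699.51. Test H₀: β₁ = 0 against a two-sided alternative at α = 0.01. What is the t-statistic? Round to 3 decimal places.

MSE = SSE/(n − 2) = 433000/246 = 1760.16.
SE(b₁) = √(MSE/Sₓₓ) = √(1760.16/699.51) = 1.58628.
t = 1.4564 / 1.58628 = 0.918.
df = n − 2 = 246.
Two-sided p ≈ 0.3595, which is ≥ 0.01, so fail to reject H₀.
The data do not give significant evidence of an association between weekly study hours and final exam score.

t = 0.918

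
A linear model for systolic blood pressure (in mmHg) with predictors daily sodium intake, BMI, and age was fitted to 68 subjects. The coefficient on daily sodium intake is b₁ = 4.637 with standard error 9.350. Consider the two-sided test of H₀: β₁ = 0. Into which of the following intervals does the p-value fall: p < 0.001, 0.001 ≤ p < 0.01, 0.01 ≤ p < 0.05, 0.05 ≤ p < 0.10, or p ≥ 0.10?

t = 4.637 / 9.350 = 0.496.
df = n − k − 1 = 68 − 3 − 1 = 64.
Two-sided p = 2·P(T_{64} > |t|) ≈ 0.6216.
So p ≥ 0.10.

p ≥ 0.10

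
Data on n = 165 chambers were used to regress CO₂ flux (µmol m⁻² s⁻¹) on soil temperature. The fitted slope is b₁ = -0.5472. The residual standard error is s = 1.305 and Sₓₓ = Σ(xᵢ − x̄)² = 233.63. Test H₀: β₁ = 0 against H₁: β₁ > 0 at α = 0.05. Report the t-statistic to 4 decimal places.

SE(b₁) = s/√Sₓₓ = 1.305/√233.63 = 0.085378.
t = -0.5472 / 0.085378 = -6.4091.
df = n − 2 = 163.
One-sided p ≈ 1.0000, which is ≥ 0.05, so fail to reject H₀.
The data do not give significant evidence that the true slope on soil temperature is positive.

t = -6.4091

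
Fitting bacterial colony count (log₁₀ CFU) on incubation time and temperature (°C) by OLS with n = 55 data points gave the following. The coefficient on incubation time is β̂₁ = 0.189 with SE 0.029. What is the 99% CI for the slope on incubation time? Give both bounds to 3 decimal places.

df = n − k − 1 = 55 − 2 − 1 = 52.
t* = t_{0.005, 52} = 2.673734.
Margin = t* × SE = 2.673734 × 0.029 = 0.07754.
CI: 0.189 ± 0.07754 → (0.111, 0.267).
With 99% confidence, each one-unit increase in incubation time is associated with a change of between 0.111 and 0.267 log₁₀ CFU in bacterial colony count, holding the other predictors fixed.

(0.111, 0.267)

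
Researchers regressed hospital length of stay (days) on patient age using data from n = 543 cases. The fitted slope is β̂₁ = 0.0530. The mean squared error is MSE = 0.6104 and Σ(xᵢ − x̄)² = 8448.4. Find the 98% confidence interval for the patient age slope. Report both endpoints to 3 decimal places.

SE(β̂₁) = √(MSE/Sₓₓ) = √(0.6104/8448.4) = 0.00850002.
df = n − 2 = 541.
t* = t_{0.01, 541} = 2.33326.
Margin = t* × SE = 2.33326 × 0.00850002 = 0.01983.
CI: 0.0530 ± 0.01983 → (0.033, 0.073).
With 98% confidence, each one-unit increase in patient age is associated with a change of between 0.033 and 0.073 days in hospital length of stay.

(0.033, 0.073)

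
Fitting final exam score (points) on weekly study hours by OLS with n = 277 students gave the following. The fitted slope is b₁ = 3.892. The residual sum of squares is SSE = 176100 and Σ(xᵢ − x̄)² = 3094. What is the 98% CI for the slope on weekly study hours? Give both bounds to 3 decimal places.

MSE = SSE/(n − 2) = 176100/275 = 640.364.
SE(b₁) = √(MSE/Sₓₓ) = √(640.364/3094) = 0.454939.
df = n − 2 = 275.
t* = t_{0.01, 275} = 2.339984.
Margin = t* × SE = 2.339984 × 0.454939 = 1.06455.
CI: 3.892 ± 1.06455 → (2.827, 4.957).
With 98% confidence, each one-unit increase in weekly study hours is associated with a change of between 2.827 and 4.957 points in final exam score.

(2.827, 4.957)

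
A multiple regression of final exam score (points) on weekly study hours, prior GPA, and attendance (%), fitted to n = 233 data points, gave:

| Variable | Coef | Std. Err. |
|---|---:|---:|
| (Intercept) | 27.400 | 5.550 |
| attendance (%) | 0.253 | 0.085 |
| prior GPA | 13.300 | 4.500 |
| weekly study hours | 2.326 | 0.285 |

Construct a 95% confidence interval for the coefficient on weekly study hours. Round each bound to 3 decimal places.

(1.764, 2.888)

Read off: b = 2.326, SE = 0.285 for weekly study hours.
df = n − k − 1 = 233 − 3 − 1 = 229.
t* = t_{0.025, 229} = 1.970377.
Margin = t* × SE = 1.970377 × 0.285 = 0.56156.
CI: 2.326 ± 0.56156 → (1.764, 2.888).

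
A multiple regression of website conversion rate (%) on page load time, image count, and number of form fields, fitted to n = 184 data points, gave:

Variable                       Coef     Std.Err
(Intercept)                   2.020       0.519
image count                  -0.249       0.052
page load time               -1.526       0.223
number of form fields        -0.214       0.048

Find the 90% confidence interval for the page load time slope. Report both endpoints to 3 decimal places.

(-1.895, -1.157)

Read off: b = -1.526, SE = 0.223 for page load time.
df = n − k − 1 = 184 − 3 − 1 = 180.
t* = t_{0.05, 180} = 1.653363.
Margin = t* × SE = 1.653363 × 0.223 = 0.36870.
CI: -1.526 ± 0.36870 → (-1.895, -1.157).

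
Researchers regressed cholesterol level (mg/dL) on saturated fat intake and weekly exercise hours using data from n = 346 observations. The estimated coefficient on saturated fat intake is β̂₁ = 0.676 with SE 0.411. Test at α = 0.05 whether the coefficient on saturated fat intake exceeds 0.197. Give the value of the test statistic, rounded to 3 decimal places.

t = 1.165

H₀: β₁ = 0.197 vs H₁: β₁ > 0.197.
t = (β̂₁ − β₁⁰)/SE = (0.676 − 0.197) / 0.411 = 1.165.
df = n − k − 1 = 346 − 2 − 1 = 343.
One-sided p ≈ 0.1223, which is ≥ 0.05, so fail to reject H₀.
The data do not give significant evidence that the true slope on saturated fat intake exceeds 0.197 mg/dL per unit, holding the other predictors fixed.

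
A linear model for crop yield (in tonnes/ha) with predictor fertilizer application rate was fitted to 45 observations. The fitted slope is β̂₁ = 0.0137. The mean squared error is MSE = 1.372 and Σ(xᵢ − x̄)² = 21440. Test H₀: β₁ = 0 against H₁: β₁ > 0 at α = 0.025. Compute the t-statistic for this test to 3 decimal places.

t = 1.713

SE(β̂₁) = √(MSE/Sₓₓ) = √(1.372/21440) = 0.00799953.
t = 0.0137 / 0.00799953 = 1.713.
df = n − 2 = 43.
One-sided p ≈ 0.0470, which is ≥ 0.025, so fail to reject H₀.
The data do not give significant evidence that the true slope on fertilizer application rate is positive.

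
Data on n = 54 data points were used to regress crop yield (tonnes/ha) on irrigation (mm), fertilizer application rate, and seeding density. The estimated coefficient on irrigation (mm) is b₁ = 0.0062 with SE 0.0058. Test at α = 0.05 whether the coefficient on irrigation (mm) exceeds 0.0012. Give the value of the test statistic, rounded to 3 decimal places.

t = 0.862

H₀: β₁ = 0.0012 vs H₁: β₁ > 0.0012.
t = (b₁ − β₁⁰)/SE = (0.0062 − 0.0012) / 0.0058 = 0.862.
df = n − k − 1 = 54 − 3 − 1 = 50.
One-sided p ≈ 0.1964, which is ≥ 0.05, so fail to reject H₀.
The data do not give significant evidence that the true slope on irrigation (mm) exceeds 0.0012 tonnes/ha per unit, holding the other predictors fixed.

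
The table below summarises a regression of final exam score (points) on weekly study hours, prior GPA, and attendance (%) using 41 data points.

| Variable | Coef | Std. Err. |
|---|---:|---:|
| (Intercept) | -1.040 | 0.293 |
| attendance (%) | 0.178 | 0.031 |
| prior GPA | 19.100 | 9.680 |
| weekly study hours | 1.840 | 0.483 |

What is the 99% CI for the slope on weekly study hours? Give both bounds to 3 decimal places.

(0.528, 3.152)

Read off: b = 1.840, SE = 0.483 for weekly study hours.
df = n − k − 1 = 41 − 3 − 1 = 37.
t* = t_{0.005, 37} = 2.715409.
Margin = t* × SE = 2.715409 × 0.483 = 1.31154.
CI: 1.840 ± 1.31154 → (0.528, 3.152).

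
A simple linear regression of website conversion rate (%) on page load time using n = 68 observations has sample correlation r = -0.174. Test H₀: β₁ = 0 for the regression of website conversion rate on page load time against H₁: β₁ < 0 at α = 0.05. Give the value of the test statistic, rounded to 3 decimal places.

t = -1.435

t = r·√(n − 2)/√(1 − r²) = -0.174·√66/√0.969724 = -1.435.
df = n − 2 = 66.
One-sided p ≈ 0.0779, which is ≥ 0.05, so fail to reject H₀.
The data do not give significant evidence of a linear association between page load time and website conversion rate.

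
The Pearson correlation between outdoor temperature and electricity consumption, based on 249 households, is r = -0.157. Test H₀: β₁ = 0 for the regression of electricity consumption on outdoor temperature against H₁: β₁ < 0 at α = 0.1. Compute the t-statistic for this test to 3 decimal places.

t = -2.498

t = r·√(n − 2)/√(1 − r²) = -0.157·√247/√0.975351 = -2.498.
df = n − 2 = 247.
One-sided p ≈ 0.0066, which is < 0.1, so reject H₀.
There is evidence of a linear association between outdoor temperature and electricity consumption.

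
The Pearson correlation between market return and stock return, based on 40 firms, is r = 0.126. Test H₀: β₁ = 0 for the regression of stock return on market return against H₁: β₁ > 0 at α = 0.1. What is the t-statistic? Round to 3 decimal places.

t = r·√(n − 2)/√(1 − r²) = 0.126·√38/√0.984124 = 0.783.
df = n − 2 = 38.
One-sided p ≈ 0.2193, which is ≥ 0.1, so fail to reject H₀.
The data do not give significant evidence of a linear association between market return and stock return.

t = 0.783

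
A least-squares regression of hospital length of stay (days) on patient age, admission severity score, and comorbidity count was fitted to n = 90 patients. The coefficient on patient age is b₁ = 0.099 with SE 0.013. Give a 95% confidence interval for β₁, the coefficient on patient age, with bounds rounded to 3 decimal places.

(0.073, 0.125)

df = n − k − 1 = 90 − 3 − 1 = 86.
t* = t_{0.025, 86} = 1.987934.
Margin = t* × SE = 1.987934 × 0.013 = 0.02584.
CI: 0.099 ± 0.02584 → (0.073, 0.125).
With 95% confidence, each one-unit increase in patient age is associated with a change of between 0.073 and 0.125 days in hospital length of stay, holding the other predictors fixed.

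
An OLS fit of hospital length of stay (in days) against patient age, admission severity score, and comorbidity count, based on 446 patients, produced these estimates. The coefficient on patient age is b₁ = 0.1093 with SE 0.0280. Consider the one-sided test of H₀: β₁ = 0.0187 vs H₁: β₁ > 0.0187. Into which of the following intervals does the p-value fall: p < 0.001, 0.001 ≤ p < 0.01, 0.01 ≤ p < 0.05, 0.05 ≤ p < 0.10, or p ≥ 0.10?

p < 0.001

t = (0.1093 − 0.0187) / 0.0280 = 3.236.
df = n − k − 1 = 446 − 3 − 1 = 442.
One-sided p = P(T_{442} > t) ≈ 0.0007.
So p < 0.001.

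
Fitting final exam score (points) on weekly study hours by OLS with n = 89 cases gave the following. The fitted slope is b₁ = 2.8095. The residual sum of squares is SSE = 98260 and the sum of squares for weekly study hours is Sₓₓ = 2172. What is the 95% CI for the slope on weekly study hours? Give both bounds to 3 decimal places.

MSE = SSE/(n − 2) = 98260/87 = 1129.43.
SE(b₁) = √(MSE/Sₓₓ) = √(1129.43/2172) = 0.721106.
df = n − 2 = 87.
t* = t_{0.025, 87} = 1.987608.
Margin = t* × SE = 1.987608 × 0.721106 = 1.43328.
CI: 2.8095 ± 1.43328 → (1.376, 4.243).
With 95% confidence, each one-unit increase in weekly study hours is associated with a change of between 1.376 and 4.243 points in final exam score.

(1.376, 4.243)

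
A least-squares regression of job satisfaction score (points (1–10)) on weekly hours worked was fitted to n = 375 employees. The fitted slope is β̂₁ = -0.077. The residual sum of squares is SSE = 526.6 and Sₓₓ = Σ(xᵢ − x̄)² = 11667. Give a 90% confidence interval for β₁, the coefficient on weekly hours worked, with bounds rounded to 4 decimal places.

(-0.0951, -0.0589)

MSE = SSE/(n − 2) = 526.6/373 = 1.4118.
SE(β̂₁) = √(MSE/Sₓₓ) = √(1.4118/11667) = 0.0110003.
df = n − 2 = 373.
t* = t_{0.05, 373} = 1.648949.
Margin = t* × SE = 1.648949 × 0.0110003 = 0.018139.
CI: -0.077 ± 0.018139 → (-0.0951, -0.0589).
With 90% confidence, each one-unit increase in weekly hours worked is associated with a change of between -0.0951 and -0.0589 points (1–10) in job satisfaction score.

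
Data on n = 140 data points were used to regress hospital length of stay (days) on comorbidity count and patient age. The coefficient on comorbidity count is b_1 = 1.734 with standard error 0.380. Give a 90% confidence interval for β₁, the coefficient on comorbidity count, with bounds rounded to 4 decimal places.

(1.1047, 2.3633)

df = n − k − 1 = 140 − 2 − 1 = 137.
t* = t_{0.05, 137} = 1.656052.
Margin = t* × SE = 1.656052 × 0.380 = 0.629300.
CI: 1.734 ± 0.629300 → (1.1047, 2.3633).
With 90% confidence, each one-unit increase in comorbidity count is associated with a change of between 1.1047 and 2.3633 days in hospital length of stay, holding the other predictors fixed.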